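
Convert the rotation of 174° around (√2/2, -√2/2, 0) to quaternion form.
0.0523 + 0.7061i - 0.7061j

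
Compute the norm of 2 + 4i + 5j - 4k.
√61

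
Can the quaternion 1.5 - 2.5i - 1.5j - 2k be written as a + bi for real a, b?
No. The quaternion 1.5 - 2.5i - 1.5j - 2k has j-coefficient y = -1.5 and k-coefficient z = -2, not both zero, so it does not lie in the complex subalgebra spanned by 1 and i.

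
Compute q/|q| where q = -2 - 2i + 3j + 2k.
-0.4364 - 0.4364i + 0.6547j + 0.4364k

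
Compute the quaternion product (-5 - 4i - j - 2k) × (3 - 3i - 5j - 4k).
-40 - 3i + 12j + 31k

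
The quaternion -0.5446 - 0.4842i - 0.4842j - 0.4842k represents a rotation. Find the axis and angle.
axis = (-√3/3, -√3/3, -√3/3), θ = 246°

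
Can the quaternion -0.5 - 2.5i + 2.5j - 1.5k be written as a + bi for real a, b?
No. The quaternion -0.5 - 2.5i + 2.5j - 1.5k has j-coefficient y = 2.5 and k-coefficient z = -1.5, not both zero, so it does not lie in the complex subalgebra spanned by 1 and i.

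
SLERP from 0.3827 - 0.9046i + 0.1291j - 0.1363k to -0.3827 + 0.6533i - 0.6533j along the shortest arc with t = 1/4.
0.3964 - 0.8704i + 0.2726j - 0.1051k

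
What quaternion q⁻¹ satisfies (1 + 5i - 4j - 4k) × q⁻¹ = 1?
0.0172 - 0.0862i + 0.069j + 0.069k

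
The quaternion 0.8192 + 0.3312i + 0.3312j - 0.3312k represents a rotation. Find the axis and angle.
axis = (√3/3, √3/3, -√3/3), θ = 70°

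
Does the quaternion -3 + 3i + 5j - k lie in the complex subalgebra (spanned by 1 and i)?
No. The quaternion -3 + 3i + 5j - k has j-coefficient y = 5 and k-coefficient z = -1, not both zero, so it does not lie in the complex subalgebra spanned by 1 and i.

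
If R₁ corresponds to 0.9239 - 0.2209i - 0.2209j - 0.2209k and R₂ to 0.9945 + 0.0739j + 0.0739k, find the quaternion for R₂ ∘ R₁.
0.9515 - 0.2197i - 0.1677j - 0.1351k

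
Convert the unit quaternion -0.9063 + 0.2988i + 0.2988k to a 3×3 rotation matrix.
[[0.8214, 0.5416, 0.1786], [-0.5416, 0.6429, 0.5416], [0.1786, -0.5416, 0.8214]]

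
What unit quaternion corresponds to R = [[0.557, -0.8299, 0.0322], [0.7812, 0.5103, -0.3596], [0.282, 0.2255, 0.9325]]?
0.866 + 0.1689i - 0.0721j + 0.4651k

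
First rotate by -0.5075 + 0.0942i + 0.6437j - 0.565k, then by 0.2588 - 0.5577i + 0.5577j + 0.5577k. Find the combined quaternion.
-0.1227 - 0.3667i - 0.379j - 0.8408k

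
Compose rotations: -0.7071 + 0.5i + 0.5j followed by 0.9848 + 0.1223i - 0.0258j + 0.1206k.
-0.7446 + 0.3456i + 0.5709j - 0.0112k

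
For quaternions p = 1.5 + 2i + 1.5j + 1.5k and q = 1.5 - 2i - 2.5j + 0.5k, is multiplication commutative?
No: pq = 9.25 + 4.5i - 5.5j + k ≠ 9.25 - 4.5i + 2.5j + 5k = qp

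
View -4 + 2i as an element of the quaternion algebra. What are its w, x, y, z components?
-4 + 2i + 0j + 0k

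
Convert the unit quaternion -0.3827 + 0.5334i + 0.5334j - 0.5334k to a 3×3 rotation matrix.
[[-0.1381, 0.1608, -0.9773], [0.9773, -0.1381, -0.1608], [-0.1608, -0.9773, -0.1381]]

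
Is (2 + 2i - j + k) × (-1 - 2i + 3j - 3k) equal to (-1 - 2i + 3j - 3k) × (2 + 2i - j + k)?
No: pq = 8 - 6i + 11j - 3k ≠ 8 - 6i + 3j - 11k = qp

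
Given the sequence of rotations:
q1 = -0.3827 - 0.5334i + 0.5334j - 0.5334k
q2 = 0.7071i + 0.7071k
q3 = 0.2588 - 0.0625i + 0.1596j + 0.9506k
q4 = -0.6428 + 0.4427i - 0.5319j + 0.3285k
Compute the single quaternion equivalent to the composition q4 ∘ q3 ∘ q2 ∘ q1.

q2 · q1 = 0.7543 - 0.6478i + 0.1066k
q3 · q2 · q1 = 0.0534 - 0.1978i - 0.4887j + 0.848k
q4 · q3 · q2 · q1 = -0.4853 - 0.1397i - 0.1547j - 0.8491k
-0.4853 - 0.1397i - 0.1547j - 0.8491k


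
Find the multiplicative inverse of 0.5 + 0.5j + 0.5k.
0.6667 - 0.6667j - 0.6667k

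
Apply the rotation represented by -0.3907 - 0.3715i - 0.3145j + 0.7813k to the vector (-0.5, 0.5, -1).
(0.966, 0.722, -0.214)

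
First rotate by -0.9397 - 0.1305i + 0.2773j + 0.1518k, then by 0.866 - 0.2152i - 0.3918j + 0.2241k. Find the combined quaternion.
-0.7672 - 0.0324i + 0.6117j - 0.1899k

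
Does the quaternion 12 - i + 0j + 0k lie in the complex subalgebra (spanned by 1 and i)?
Yes. The quaternion 12 - i has j- and k-coefficients y = z = 0, so it lies in the complex subalgebra spanned by 1 and i.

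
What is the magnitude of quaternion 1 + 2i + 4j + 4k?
√37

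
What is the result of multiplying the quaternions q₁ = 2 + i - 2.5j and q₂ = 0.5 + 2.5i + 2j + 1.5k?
3.5 + 1.75i + 1.25j + 11.25k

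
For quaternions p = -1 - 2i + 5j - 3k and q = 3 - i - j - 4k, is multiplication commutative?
No: pq = -12 - 28i + 11j + 2k ≠ -12 + 18i + 21j - 12k = qp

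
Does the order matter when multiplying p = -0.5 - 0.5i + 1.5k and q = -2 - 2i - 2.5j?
Yes: pq = 5.75i - 1.75j - 1.75k ≠ -1.75i + 4.25j - 4.25k = qp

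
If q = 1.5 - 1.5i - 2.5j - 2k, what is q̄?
1.5 + 1.5i + 2.5j + 2k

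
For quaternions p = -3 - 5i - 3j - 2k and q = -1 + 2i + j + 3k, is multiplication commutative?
No: pq = 22 - 8i + 11j - 6k ≠ 22 + 6i - 11j - 8k = qp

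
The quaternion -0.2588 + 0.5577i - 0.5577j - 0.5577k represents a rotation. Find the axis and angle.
axis = (√3/3, -√3/3, -√3/3), θ = 7π/6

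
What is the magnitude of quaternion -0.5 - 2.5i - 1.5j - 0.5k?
3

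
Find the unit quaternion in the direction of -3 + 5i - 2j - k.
-0.4804 + 0.8006i - 0.3203j - 0.1601k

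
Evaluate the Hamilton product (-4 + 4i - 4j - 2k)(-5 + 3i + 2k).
12 - 40i + 6j + 14k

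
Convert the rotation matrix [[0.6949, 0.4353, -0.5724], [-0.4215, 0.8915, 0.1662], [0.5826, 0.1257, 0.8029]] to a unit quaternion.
0.9205 - 0.011i - 0.3137j - 0.2327k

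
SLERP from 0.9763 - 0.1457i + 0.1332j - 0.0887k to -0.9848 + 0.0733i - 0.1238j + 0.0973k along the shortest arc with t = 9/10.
0.9842 - 0.0806i + 0.1248j - 0.0965k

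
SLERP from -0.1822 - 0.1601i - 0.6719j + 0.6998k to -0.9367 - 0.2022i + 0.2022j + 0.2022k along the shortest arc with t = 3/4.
-0.8785 - 0.2308i - 0.053j + 0.4149k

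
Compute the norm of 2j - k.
√5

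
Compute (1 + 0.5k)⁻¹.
0.8 - 0.4k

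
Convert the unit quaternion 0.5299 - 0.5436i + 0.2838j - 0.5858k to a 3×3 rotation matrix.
[[0.1526, 0.3123, 0.9377], [-0.9294, -0.2773, 0.2436], [0.3361, -0.9086, 0.2479]]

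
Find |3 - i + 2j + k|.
√15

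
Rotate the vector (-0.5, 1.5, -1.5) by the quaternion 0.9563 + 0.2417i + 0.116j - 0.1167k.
(-0.302, 2.101, -0.492)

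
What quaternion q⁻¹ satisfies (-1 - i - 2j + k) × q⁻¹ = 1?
-0.1429 + 0.1429i + 0.2857j - 0.1429k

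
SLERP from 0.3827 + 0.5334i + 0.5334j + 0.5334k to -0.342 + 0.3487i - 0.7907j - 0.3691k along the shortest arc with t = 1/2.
0.4098 + 0.1044i + 0.7488j + 0.5104k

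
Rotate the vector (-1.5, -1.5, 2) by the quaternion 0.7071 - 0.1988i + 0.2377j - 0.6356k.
(-0.147, 1.279, 2.616)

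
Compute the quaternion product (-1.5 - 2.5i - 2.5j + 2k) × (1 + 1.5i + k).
0.25 - 7.25i + 3j + 4.25k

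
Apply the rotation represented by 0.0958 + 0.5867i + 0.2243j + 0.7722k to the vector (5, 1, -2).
(-3.249, 0.707, 4.353)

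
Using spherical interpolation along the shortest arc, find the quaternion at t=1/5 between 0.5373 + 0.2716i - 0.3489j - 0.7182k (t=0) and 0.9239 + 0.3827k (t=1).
0.7376 + 0.2454i - 0.3152j - 0.5444k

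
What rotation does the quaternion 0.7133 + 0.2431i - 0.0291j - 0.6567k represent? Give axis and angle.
axis = (0.3469, -0.0415, -0.937), θ = 89°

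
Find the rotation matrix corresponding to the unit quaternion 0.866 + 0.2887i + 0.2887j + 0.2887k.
[[0.6666, -0.3333, 0.6667], [0.6667, 0.6666, -0.3333], [-0.3333, 0.6667, 0.6666]]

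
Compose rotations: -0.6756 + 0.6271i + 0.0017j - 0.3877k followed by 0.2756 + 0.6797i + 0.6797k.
-0.3489 - 0.2875i + 0.6902j - 0.5649k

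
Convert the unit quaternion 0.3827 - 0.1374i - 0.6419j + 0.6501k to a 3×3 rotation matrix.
[[-0.6693, -0.3212, -0.67], [0.674, 0.117, -0.7294], [0.3127, -0.9398, 0.1382]]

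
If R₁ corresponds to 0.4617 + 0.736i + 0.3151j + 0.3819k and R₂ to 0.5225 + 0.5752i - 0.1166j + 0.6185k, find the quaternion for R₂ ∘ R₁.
-0.3816 + 0.4107i + 0.3464j + 0.7522k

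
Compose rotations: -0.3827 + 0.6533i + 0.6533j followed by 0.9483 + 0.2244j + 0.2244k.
-0.5095 + 0.4729i + 0.6802j - 0.2325k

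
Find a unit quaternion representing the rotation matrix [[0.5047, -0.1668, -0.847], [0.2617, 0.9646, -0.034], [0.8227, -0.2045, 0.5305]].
0.866 - 0.0492i - 0.482j + 0.1237k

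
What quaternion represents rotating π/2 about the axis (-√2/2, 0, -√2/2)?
0.7071 - 0.5i - 0.5k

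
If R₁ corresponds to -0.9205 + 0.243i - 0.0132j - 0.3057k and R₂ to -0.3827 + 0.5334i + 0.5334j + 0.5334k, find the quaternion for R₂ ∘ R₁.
0.3928 - 0.74i - 0.1933j - 0.5107k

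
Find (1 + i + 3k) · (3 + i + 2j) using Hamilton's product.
2 - 2i + 5j + 11k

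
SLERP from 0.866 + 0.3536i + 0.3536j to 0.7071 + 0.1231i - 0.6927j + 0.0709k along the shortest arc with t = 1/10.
0.9044 + 0.3485i + 0.246j + 0.0089k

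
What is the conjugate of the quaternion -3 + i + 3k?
-3 - i - 3k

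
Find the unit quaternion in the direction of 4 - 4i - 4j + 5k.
0.4682 - 0.4682i - 0.4682j + 0.5852k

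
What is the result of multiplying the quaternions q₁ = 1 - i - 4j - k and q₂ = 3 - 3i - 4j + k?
-15 - 14i - 12j - 10k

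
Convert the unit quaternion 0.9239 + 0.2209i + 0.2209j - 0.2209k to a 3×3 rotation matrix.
[[0.8048, 0.5058, 0.3106], [-0.3106, 0.8048, -0.5058], [-0.5058, 0.3106, 0.8048]]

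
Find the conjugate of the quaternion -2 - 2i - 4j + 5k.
-2 + 2i + 4j - 5k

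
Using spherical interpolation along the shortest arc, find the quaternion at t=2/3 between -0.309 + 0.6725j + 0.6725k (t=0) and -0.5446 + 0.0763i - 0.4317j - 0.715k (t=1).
0.2769 - 0.0552i + 0.568j + 0.7731k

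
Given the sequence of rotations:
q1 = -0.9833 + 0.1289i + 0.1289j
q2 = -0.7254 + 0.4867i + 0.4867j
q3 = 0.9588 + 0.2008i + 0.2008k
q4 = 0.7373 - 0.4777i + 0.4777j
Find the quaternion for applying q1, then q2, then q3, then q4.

q2 · q1 = 0.5878 - 0.5721i - 0.5721j
q3 · q2 · q1 = 0.6785 - 0.3156i - 0.6634j + 0.0032k
q4 · q3 · q2 · q1 = 0.6664 - 0.5553i - 0.1635j + 0.47k
0.6664 - 0.5553i - 0.1635j + 0.47k


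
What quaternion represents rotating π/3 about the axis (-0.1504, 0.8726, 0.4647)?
0.866 - 0.0752i + 0.4363j + 0.2324k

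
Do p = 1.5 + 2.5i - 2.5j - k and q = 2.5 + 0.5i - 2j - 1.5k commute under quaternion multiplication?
No: pq = -4 + 8.75i - 6j - 8.5k ≠ -4 + 5.25i - 12.5j - k = qp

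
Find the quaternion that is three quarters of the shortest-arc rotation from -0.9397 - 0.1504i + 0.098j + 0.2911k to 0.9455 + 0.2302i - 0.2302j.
-0.9539 - 0.2123i + 0.199j + 0.074k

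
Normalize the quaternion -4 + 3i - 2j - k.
-0.7303 + 0.5477i - 0.3651j - 0.1826k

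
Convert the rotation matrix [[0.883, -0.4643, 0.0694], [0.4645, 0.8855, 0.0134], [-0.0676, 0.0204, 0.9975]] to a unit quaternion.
0.9703 + 0.0018i + 0.0353j + 0.2393k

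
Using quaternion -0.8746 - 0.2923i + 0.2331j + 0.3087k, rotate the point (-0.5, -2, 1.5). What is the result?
(-2.04, -1.49, -0.343)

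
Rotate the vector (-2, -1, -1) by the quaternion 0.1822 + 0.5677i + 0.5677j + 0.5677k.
(-0.711, -1.851, -1.438)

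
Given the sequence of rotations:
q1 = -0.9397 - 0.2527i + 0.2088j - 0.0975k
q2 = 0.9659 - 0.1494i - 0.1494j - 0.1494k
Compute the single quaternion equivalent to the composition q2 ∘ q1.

q2 · q1 = -0.9288 - 0.0579i + 0.3653j - 0.0227k
-0.9288 - 0.0579i + 0.3653j - 0.0227k


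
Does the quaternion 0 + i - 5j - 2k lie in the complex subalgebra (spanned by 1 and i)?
No. The quaternion i - 5j - 2k has j-coefficient y = -5 and k-coefficient z = -2, not both zero, so it does not lie in the complex subalgebra spanned by 1 and i.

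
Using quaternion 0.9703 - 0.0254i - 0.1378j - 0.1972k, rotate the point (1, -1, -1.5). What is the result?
(0.881, -1.452, -1.169)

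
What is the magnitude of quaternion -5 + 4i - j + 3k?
√51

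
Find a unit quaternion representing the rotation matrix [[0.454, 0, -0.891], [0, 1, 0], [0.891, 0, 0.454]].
0.8526 - 0.5225j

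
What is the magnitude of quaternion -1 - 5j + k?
√27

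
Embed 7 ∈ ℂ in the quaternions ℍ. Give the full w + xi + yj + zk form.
7 + 0i + 0j + 0k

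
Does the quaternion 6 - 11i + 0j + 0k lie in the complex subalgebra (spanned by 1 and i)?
Yes. The quaternion 6 - 11i has j- and k-coefficients y = z = 0, so it lies in the complex subalgebra spanned by 1 and i.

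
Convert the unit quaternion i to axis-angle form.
axis = (1, 0, 0), θ = π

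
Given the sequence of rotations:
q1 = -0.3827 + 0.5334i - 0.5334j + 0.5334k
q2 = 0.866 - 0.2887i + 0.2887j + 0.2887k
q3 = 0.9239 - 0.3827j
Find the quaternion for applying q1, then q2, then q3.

q2 · q1 = -0.1774 + 0.8804i - 0.2644j + 0.3514k
q3 · q2 · q1 = -0.2651 + 0.6789i - 0.1764j + 0.6616k
-0.2651 + 0.6789i - 0.1764j + 0.6616k


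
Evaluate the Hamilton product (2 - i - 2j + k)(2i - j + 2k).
-2 + i + 2j + 9k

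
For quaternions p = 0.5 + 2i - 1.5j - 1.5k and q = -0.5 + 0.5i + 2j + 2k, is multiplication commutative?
No: pq = 4.75 - 0.75i - 3j + 6.5k ≠ 4.75 - 0.75i + 6.5j - 3k = qp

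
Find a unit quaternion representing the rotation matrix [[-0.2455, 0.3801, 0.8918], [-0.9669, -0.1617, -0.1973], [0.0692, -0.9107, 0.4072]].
-0.5 + 0.3567i - 0.4113j + 0.6735k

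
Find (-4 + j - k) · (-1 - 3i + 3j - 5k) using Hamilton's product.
-4 + 10i - 10j + 24k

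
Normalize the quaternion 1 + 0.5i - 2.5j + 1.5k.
0.3203 + 0.1601i - 0.8006j + 0.4804k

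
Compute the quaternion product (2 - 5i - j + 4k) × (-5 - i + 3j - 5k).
8 + 16i - 18j - 46k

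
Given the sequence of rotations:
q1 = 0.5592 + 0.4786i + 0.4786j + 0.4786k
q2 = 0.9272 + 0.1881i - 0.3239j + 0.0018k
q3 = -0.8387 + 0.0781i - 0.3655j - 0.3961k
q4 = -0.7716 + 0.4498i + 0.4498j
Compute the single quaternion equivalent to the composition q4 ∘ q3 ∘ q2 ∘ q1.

q2 · q1 = 0.5826 + 0.3931i + 0.1735j + 0.6898k
q3 · q2 · q1 = -0.1827 - 0.4676i - 0.568j - 0.6521k
q4 · q3 · q2 · q1 = 0.6068 - 0.0147i + 0.6494j + 0.458k
0.6068 - 0.0147i + 0.6494j + 0.458k


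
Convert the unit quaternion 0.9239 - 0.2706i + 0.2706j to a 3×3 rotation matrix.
[[0.8536, -0.1464, 0.5], [-0.1464, 0.8536, 0.5], [-0.5, -0.5, 0.7071]]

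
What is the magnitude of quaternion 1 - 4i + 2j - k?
√22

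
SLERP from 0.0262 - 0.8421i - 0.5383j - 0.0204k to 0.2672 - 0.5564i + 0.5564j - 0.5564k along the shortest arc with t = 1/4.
0.1151 - 0.9298i - 0.2798j - 0.2097k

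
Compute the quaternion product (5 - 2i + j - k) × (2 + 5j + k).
6 + 2i + 29j - 7k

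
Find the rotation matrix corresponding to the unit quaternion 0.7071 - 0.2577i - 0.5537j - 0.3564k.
[[0.1328, 0.7894, -0.5994], [-0.2186, 0.6131, 0.7591], [0.9667, 0.0302, 0.254]]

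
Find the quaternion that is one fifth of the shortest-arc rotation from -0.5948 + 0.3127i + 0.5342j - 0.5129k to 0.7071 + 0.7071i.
-0.7351 + 0.0886i + 0.4848j - 0.4655k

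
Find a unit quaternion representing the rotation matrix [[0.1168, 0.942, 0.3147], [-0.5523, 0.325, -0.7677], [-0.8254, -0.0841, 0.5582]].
0.7071 + 0.2417i + 0.4031j - 0.5283k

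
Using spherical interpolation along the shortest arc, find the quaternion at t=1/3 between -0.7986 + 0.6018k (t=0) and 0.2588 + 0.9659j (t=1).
-0.7597 - 0.4331j + 0.485k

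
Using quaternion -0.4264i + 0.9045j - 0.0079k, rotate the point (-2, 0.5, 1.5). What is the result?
(0.897, 1.839, -1.52)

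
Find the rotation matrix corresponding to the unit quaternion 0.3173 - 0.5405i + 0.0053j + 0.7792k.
[[-0.2144, -0.5002, -0.839], [0.4888, -0.7986, 0.3513], [-0.8457, -0.3347, 0.4157]]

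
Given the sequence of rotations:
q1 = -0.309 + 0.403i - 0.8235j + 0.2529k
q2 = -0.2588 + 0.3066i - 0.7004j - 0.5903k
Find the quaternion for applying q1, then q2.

q2 · q1 = -0.4711 - 0.8623i + 0.1141j + 0.1467k
-0.4711 - 0.8623i + 0.1141j + 0.1467k


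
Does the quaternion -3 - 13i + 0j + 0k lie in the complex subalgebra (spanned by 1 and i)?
Yes. The quaternion -3 - 13i has j- and k-coefficients y = z = 0, so it lies in the complex subalgebra spanned by 1 and i.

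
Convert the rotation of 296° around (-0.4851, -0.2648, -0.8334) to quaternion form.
-0.848 - 0.2571i - 0.1403j - 0.4416k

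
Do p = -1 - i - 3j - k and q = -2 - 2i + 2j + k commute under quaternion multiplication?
No: pq = 7 + 3i + 7j - 7k ≠ 7 + 5i + j + 9k = qp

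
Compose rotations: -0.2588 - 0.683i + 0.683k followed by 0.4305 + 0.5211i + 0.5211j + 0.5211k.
-0.1114 - 0.073i - 0.8467j + 0.5151k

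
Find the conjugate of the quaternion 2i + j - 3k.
-2i - j + 3k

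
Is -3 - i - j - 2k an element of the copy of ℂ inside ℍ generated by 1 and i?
No. The quaternion -3 - i - j - 2k has j-coefficient y = -1 and k-coefficient z = -2, not both zero, so it does not lie in the complex subalgebra spanned by 1 and i.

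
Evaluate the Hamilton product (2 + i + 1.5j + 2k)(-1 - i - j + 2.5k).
-4.5 + 2.75i - 8j + 3.5k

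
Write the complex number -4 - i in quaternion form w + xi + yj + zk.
-4 - i + 0j + 0k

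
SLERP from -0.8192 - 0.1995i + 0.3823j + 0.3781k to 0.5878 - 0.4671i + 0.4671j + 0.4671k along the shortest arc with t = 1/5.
-0.9506 - 0.0467i + 0.2191j + 0.2151k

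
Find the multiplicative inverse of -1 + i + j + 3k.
-0.0833 - 0.0833i - 0.0833j - 0.25k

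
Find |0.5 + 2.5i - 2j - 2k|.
3.808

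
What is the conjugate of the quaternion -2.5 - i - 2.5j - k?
-2.5 + i + 2.5j + k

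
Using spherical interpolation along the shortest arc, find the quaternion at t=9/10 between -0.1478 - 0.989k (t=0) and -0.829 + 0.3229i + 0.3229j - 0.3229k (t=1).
-0.7968 + 0.3032i + 0.3032j - 0.4257k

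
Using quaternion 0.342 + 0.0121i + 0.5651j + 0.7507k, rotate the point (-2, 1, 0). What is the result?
(1.032, -1.182, 1.593)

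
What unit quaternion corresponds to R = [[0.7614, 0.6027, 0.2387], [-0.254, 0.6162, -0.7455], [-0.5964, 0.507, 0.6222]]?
0.866 + 0.3616i + 0.2411j - 0.2473k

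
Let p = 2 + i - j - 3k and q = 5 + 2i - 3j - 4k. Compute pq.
-7 + 4i - 13j - 24k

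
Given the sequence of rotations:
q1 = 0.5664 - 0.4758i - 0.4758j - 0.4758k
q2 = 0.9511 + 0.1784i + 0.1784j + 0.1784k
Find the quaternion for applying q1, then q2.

q2 · q1 = 0.7934 - 0.3515i - 0.3515j - 0.3515k
0.7934 - 0.3515i - 0.3515j - 0.3515k


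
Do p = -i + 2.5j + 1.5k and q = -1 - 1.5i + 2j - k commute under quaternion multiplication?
No: pq = -5 - 4.5i - 5.75j + 0.25k ≠ -5 + 6.5i + 0.75j - 3.25k = qp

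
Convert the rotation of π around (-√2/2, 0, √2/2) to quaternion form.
-0.7071i + 0.7071k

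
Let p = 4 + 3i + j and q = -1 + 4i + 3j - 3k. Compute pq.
-19 + 10i + 20j - 7k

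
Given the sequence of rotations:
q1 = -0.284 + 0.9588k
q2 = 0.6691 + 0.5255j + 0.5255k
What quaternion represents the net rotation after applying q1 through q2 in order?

q2 · q1 = -0.6939 + 0.5038i - 0.1492j + 0.4923k
-0.6939 + 0.5038i - 0.1492j + 0.4923k


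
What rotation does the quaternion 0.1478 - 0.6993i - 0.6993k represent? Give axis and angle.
axis = (-√2/2, 0, -√2/2), θ = 163°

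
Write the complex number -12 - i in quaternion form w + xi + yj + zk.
-12 - i + 0j + 0k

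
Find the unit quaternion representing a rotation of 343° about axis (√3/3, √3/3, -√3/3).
-0.989 + 0.0853i + 0.0853j - 0.0853k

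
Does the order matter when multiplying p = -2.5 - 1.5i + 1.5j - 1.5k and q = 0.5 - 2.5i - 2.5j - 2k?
Yes: pq = -4.25 - 1.25i + 7.75j + 11.75k ≠ -4.25 + 12.25i + 6.25j - 3.25k = qp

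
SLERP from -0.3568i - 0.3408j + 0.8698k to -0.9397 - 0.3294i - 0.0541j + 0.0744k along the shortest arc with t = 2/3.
-0.7588 - 0.4264i - 0.197j + 0.4513k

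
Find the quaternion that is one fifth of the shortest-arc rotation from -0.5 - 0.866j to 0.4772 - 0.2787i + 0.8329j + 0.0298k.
-0.4986 + 0.0565i - 0.8649j - 0.006k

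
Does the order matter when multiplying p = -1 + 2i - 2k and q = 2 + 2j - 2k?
Yes: pq = -6 + 8i + 2j + 2k ≠ -6 - 6j - 6k = qp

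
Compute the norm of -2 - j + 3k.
√14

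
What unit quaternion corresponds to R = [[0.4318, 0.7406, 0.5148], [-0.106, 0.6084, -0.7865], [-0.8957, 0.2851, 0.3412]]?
0.7716 + 0.3472i + 0.457j - 0.2743k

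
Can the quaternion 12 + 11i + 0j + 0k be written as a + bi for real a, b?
Yes. The quaternion 12 + 11i has j- and k-coefficients y = z = 0, so it lies in the complex subalgebra spanned by 1 and i.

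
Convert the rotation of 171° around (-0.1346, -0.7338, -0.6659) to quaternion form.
0.0785 - 0.1342i - 0.7315j - 0.6638k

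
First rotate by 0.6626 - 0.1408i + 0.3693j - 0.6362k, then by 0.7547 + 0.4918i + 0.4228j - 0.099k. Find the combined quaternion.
0.3502 - 0.0128i + 0.8857j - 0.3046k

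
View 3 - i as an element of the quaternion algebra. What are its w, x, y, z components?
3 - i + 0j + 0k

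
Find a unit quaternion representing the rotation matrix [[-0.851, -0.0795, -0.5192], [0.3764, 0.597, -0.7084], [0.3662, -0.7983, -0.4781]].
-0.2588 + 0.0868i + 0.8553j - 0.4404k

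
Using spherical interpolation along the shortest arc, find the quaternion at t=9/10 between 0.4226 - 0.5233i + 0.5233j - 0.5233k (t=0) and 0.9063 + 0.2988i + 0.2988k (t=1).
0.9499 + 0.2139i + 0.0784j + 0.2139k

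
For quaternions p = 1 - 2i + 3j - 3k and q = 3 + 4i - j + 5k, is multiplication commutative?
No: pq = 29 + 10i + 6j - 14k ≠ 29 - 14i + 10j + 6k = qp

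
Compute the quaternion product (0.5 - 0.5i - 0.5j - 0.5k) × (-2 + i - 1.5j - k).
-1.75 + 1.25i - 0.75j + 1.75k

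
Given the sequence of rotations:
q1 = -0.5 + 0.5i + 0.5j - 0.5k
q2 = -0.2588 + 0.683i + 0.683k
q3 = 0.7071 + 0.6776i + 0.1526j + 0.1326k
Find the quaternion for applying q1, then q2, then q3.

q2 · q1 = 0.1294 - 0.8124i + 0.5536j + 0.1294k
q3 · q2 · q1 = 0.5403 - 0.5404i + 0.2158j + 0.6077k
0.5403 - 0.5404i + 0.2158j + 0.6077k


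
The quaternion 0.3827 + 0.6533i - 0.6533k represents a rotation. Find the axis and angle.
axis = (√2/2, 0, -√2/2), θ = 3π/4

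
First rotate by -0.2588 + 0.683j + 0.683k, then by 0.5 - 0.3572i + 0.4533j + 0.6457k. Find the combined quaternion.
-0.88 - 0.039i + 0.4682j - 0.0696k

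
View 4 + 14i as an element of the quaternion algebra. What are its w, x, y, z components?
4 + 14i + 0j + 0k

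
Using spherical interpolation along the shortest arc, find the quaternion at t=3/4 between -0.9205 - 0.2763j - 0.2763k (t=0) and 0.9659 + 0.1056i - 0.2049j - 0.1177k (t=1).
-0.9929 - 0.0817i + 0.0847j + 0.0173k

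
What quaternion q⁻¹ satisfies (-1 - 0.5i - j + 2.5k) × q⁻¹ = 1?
-0.1176 + 0.0588i + 0.1176j - 0.2941k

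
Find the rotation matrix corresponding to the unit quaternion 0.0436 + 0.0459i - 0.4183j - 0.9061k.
[[-0.992, 0.0406, -0.1197], [-0.1174, -0.6462, 0.754], [-0.0467, 0.762, 0.6458]]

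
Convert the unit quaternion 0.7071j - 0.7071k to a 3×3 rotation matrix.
[[-1, 0, 0], [0, 0, -1], [0, -1, 0]]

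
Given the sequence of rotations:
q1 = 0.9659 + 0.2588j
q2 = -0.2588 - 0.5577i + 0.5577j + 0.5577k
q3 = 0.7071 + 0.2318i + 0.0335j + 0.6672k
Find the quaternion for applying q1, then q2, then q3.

q2 · q1 = -0.3943 - 0.683i + 0.4717j + 0.3943k
q3 · q2 · q1 = -0.3994 - 0.8759i - 0.2268j + 0.148k
-0.3994 - 0.8759i - 0.2268j + 0.148k


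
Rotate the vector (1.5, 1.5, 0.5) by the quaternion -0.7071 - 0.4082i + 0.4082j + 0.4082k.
(0.411, -0.988, 1.899)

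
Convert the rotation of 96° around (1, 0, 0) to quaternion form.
0.6691 + 0.7431i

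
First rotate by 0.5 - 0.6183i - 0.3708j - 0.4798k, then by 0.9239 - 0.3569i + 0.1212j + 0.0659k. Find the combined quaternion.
0.3178 - 0.7834i - 0.494j - 0.2031k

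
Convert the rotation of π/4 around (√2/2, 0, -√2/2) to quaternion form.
0.9239 + 0.2706i - 0.2706k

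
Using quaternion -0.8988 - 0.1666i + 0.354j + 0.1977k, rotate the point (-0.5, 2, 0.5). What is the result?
(-0.212, 1.89, 0.941)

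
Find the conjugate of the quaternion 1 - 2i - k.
1 + 2i + k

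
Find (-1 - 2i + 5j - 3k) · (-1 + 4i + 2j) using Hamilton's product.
-1 + 4i - 19j - 21k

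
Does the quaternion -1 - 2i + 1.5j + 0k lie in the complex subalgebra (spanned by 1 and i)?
No. The quaternion -1 - 2i + 1.5j has j-coefficient y = 1.5 and k-coefficient z = 0, not both zero, so it does not lie in the complex subalgebra spanned by 1 and i.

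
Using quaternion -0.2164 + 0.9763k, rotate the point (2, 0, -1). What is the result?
(-1.813, -0.845, -1)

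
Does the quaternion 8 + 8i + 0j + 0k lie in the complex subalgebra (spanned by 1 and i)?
Yes. The quaternion 8 + 8i has j- and k-coefficients y = z = 0, so it lies in the complex subalgebra spanned by 1 and i.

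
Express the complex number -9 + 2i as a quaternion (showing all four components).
-9 + 2i + 0j + 0k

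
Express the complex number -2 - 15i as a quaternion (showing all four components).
-2 - 15i + 0j + 0k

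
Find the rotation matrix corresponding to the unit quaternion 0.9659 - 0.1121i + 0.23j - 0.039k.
[[0.8912, 0.0238, 0.4531], [-0.1269, 0.9718, 0.1986], [-0.4356, -0.2345, 0.8691]]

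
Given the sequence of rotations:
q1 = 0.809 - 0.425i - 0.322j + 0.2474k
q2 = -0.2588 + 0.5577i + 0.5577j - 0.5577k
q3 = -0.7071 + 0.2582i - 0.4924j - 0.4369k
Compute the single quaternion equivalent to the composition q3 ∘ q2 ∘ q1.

q2 · q1 = 0.3452 + 0.5196i + 0.6336j - 0.4578k
q3 · q2 · q1 = -0.2663 + 0.224i - 0.7268j + 0.5923k
-0.2663 + 0.224i - 0.7268j + 0.5923k


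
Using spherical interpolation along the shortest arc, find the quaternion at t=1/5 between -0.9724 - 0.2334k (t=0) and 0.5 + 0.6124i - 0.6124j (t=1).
-0.9571 - 0.1479i + 0.1479j - 0.2007k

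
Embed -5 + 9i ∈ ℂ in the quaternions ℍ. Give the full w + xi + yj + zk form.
-5 + 9i + 0j + 0k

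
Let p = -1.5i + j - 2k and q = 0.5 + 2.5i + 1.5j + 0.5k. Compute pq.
3.25 + 2.75i - 3.75j - 5.75k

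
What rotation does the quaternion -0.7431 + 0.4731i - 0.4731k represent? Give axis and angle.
axis = (√2/2, 0, -√2/2), θ = 276°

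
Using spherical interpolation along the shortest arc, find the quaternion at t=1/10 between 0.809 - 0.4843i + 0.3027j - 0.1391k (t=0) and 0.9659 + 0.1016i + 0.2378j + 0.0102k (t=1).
0.8412 - 0.4308i + 0.3015j - 0.1258k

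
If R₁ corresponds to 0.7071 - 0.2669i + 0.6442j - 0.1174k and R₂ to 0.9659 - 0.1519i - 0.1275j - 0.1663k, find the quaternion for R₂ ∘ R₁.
0.7051 - 0.2431i + 0.5586j - 0.3629k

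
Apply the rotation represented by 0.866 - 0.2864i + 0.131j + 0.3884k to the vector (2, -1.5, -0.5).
(2.447, 0.095, -0.708)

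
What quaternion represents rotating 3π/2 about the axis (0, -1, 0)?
-0.7071 - 0.7071j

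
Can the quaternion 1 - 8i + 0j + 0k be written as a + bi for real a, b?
Yes. The quaternion 1 - 8i has j- and k-coefficients y = z = 0, so it lies in the complex subalgebra spanned by 1 and i.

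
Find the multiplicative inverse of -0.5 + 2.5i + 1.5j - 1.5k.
-0.0455 - 0.2273i - 0.1364j + 0.1364k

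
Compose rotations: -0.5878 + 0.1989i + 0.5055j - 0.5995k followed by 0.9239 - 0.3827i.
-0.4669 + 0.4087i + 0.2376j - 0.7473k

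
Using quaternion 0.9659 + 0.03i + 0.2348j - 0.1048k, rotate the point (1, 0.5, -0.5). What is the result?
(0.752, 0.353, -0.899)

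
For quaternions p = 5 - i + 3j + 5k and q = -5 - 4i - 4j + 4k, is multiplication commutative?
No: pq = -37 + 17i - 51j + 11k ≠ -37 - 47i - 19j - 21k = qp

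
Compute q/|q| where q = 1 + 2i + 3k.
0.2673 + 0.5345i + 0.8018k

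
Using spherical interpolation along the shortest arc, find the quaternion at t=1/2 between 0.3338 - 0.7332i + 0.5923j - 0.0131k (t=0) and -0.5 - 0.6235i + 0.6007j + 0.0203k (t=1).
-0.0916 - 0.7478i + 0.6576j + 0.004k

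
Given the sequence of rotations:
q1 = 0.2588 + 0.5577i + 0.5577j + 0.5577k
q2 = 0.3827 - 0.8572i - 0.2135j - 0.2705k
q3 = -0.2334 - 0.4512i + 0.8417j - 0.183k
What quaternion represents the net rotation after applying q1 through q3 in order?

q2 · q1 = 0.847 + 0.0234i + 0.4854j - 0.2156k
q3 · q2 · q1 = -0.6351 - 0.4803i + 0.4981j - 0.3434k
-0.6351 - 0.4803i + 0.4981j - 0.3434k


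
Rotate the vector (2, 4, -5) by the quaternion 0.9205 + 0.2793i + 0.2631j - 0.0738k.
(0.617, 6.12, -2.677)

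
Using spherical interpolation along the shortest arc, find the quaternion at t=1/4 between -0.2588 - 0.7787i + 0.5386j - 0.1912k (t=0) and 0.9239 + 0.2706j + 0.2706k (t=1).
-0.555 - 0.69i + 0.3818j - 0.2648k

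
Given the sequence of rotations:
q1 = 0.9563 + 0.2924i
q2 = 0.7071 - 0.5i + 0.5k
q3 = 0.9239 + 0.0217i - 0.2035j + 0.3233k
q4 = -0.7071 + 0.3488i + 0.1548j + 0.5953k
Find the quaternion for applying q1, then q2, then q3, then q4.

q2 · q1 = 0.8224 - 0.2714i + 0.1462j + 0.4782k
q3 · q2 · q1 = 0.6409 - 0.3775i - 0.1304j + 0.6556k
q4 · q3 · q2 · q1 = -0.6916 + 0.6696i - 0.262j - 0.0691k
-0.6916 + 0.6696i - 0.262j - 0.0691k


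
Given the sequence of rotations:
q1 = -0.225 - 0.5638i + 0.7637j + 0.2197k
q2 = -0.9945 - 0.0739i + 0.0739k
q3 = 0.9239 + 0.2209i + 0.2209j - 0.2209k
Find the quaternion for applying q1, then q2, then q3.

q2 · q1 = 0.1659 + 0.5209i - 0.7849j - 0.2916k
q3 · q2 · q1 = 0.1472 + 0.2801i - 0.7392j - 0.5945k
0.1472 + 0.2801i - 0.7392j - 0.5945k


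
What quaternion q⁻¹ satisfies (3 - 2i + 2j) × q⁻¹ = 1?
0.1765 + 0.1176i - 0.1176j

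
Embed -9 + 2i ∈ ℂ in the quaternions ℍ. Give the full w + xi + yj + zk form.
-9 + 2i + 0j + 0k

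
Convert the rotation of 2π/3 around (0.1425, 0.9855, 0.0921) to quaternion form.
0.5 + 0.1234i + 0.8535j + 0.0798k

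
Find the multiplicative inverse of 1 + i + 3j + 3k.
0.05 - 0.05i - 0.15j - 0.15k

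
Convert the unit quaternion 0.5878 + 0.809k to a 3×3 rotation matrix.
[[-0.309, -0.9511, 0], [0.9511, -0.309, 0], [0, 0, 1]]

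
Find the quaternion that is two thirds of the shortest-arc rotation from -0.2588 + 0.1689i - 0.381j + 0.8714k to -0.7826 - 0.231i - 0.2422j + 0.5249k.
-0.6472 - 0.1014i - 0.3102j + 0.689k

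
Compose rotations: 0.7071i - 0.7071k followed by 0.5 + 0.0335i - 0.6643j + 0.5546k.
0.3685 + 0.8233i + 0.4158j + 0.1162k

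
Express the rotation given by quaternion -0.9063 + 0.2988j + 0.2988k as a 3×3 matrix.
[[0.6429, 0.5416, -0.5416], [-0.5416, 0.8214, 0.1786], [0.5416, 0.1786, 0.8214]]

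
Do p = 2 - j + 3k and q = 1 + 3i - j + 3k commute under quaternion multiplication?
No: pq = -8 + 6i + 6j + 12k ≠ -8 + 6i - 12j + 6k = qp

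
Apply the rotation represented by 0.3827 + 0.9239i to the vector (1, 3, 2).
(1, -3.536, 0.707)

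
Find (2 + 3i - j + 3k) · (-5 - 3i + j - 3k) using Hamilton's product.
9 - 21i + 7j - 21k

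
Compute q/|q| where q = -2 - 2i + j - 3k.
-0.4714 - 0.4714i + 0.2357j - 0.7071k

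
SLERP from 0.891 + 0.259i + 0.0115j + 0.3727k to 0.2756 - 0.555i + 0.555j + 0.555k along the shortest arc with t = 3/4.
0.5228 - 0.3875i + 0.4752j + 0.5922k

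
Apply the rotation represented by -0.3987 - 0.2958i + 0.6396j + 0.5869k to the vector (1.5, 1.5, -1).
(0.231, -1.58, 1.717)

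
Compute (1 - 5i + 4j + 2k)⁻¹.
0.0217 + 0.1087i - 0.087j - 0.0435k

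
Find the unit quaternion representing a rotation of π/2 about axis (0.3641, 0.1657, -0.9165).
0.7071 + 0.2575i + 0.1172j - 0.6481k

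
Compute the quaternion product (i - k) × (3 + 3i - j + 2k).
-1 + 2i - 5j - 4k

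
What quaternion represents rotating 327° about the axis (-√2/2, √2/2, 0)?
-0.9588 - 0.2008i + 0.2008j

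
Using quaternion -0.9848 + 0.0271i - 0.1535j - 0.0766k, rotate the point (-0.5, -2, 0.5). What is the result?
(-0.003, -2.006, 0.689)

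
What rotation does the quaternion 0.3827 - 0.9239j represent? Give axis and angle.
axis = (0, -1, 0), θ = 3π/4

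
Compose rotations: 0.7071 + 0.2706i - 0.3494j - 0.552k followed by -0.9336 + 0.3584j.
-0.5349 - 0.4505i + 0.5796j + 0.4184k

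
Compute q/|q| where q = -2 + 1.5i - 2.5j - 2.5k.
-0.4619 + 0.3464i - 0.5774j - 0.5774k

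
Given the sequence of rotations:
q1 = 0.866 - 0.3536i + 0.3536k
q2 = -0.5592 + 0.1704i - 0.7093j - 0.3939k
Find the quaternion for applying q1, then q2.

q2 · q1 = -0.2847 + 0.0945i - 0.5352j - 0.7897k
-0.2847 + 0.0945i - 0.5352j - 0.7897k


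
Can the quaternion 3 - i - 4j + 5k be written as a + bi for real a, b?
No. The quaternion 3 - i - 4j + 5k has j-coefficient y = -4 and k-coefficient z = 5, not both zero, so it does not lie in the complex subalgebra spanned by 1 and i.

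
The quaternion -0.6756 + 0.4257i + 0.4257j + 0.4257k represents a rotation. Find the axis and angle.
axis = (√3/3, √3/3, √3/3), θ = 265°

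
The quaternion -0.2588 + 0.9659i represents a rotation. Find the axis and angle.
axis = (1, 0, 0), θ = 7π/6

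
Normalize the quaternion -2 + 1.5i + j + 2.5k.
-0.5443 + 0.4082i + 0.2722j + 0.6804k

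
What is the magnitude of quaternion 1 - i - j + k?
2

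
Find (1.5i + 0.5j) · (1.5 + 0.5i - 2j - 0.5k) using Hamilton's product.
0.25 + 2i + 1.5j - 3.25k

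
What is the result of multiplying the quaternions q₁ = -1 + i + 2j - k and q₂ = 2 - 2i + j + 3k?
1 + 11i + 2j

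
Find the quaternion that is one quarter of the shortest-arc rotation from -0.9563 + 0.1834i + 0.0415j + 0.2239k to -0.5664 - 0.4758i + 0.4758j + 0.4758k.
-0.9326 + 0.0097i + 0.171j + 0.3177k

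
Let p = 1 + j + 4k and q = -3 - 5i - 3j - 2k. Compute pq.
8 + 5i - 26j - 9k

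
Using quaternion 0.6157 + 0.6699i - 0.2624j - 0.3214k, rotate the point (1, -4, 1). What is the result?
(-0.275, -0.987, -4.117)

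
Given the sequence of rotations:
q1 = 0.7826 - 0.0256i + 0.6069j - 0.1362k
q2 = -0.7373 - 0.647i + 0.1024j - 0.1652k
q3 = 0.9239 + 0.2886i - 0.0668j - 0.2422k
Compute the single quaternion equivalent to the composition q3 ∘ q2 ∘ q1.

q2 · q1 = -0.6782 - 0.4012i - 0.4512j - 0.4189k
q3 · q2 · q1 = -0.6424 - 0.6477i - 0.1535j - 0.3798k
-0.6424 - 0.6477i - 0.1535j - 0.3798k


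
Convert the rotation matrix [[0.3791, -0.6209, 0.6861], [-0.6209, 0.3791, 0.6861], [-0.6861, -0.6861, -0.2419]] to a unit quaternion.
0.6157 - 0.5572i + 0.5572j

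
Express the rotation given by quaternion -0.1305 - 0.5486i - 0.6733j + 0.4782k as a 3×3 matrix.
[[-0.364, 0.8636, -0.3489], [0.6139, -0.0593, -0.7871], [-0.7004, -0.5008, -0.5086]]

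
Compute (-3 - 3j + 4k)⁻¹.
-0.0882 + 0.0882j - 0.1176k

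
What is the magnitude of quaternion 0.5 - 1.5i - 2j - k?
2.739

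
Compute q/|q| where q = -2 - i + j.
-0.8165 - 0.4082i + 0.4082j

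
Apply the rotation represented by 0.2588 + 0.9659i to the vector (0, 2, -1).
(0, -1.232, 1.866)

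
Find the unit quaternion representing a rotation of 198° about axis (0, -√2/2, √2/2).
-0.1564 - 0.6984j + 0.6984k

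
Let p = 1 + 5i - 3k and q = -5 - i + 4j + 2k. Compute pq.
6 - 14i - 3j + 37k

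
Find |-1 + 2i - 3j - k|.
√15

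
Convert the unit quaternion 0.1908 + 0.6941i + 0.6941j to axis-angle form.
axis = (√2/2, √2/2, 0), θ = 158°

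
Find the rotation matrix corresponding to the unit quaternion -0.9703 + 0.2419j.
[[0.883, 0, -0.4694], [0, 1, 0], [0.4694, 0, 0.883]]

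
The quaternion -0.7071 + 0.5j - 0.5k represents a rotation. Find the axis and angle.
axis = (0, √2/2, -√2/2), θ = 3π/2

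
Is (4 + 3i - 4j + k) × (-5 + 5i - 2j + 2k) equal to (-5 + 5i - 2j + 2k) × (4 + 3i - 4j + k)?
No: pq = -45 - i + 11j + 17k ≠ -45 + 11i + 13j - 11k = qp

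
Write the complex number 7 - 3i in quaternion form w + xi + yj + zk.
7 - 3i + 0j + 0k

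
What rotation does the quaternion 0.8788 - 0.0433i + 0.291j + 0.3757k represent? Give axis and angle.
axis = (-0.0907, 0.6098, 0.7873), θ = 57°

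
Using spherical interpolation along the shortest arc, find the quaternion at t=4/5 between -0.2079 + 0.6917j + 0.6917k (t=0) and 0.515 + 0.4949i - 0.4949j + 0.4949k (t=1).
-0.5374 - 0.4585i + 0.6592j - 0.2577k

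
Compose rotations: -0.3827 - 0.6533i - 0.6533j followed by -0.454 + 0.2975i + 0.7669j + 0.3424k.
0.8691 + 0.4064i - 0.2206j + 0.1756k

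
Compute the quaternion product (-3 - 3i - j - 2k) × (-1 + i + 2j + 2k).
12 + 2i - j - 9k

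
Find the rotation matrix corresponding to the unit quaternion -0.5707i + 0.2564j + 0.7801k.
[[-0.3486, -0.2927, -0.8904], [-0.2927, -0.8685, 0.4], [-0.8904, 0.4, 0.2171]]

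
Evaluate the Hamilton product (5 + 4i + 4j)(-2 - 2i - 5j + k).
18 - 14i - 37j - 7k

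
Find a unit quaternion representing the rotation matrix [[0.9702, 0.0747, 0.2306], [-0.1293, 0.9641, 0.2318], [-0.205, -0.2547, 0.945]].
0.9848 - 0.1235i + 0.1106j - 0.0518k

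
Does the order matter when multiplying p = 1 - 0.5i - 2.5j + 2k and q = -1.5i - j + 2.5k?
Yes: pq = -8.25 - 5.75i - 2.75j - 0.75k ≠ -8.25 + 2.75i + 0.75j + 5.75k = qp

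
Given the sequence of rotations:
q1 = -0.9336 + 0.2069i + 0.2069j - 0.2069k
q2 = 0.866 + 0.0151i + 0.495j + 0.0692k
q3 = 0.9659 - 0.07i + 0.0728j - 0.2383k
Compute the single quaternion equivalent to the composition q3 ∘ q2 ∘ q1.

q2 · q1 = -0.8997 + 0.0483i - 0.2655j - 0.3431k
q3 · q2 · q1 = -0.9281 + 0.0214i - 0.3575j - 0.1019k
-0.9281 + 0.0214i - 0.3575j - 0.1019k


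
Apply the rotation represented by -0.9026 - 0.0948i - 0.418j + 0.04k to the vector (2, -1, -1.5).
(0.023, -0.658, -2.611)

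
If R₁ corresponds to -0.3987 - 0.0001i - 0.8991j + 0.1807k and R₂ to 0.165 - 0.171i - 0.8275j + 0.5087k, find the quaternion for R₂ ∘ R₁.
-0.9017 + 0.376i + 0.2124j - 0.0193k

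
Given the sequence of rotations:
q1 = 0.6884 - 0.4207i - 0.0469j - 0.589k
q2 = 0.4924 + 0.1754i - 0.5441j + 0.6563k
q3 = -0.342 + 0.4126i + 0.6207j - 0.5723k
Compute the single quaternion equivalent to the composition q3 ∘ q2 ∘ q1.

q2 · q1 = 0.7738 + 0.2648i - 0.5704j - 0.0754k
q3 · q2 · q1 = -0.063 - 0.1445i + 0.5549j - 0.8168k
-0.063 - 0.1445i + 0.5549j - 0.8168k


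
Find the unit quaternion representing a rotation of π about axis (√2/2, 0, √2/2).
0.7071i + 0.7071k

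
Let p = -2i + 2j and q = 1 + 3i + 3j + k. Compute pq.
4j - 12k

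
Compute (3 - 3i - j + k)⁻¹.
0.15 + 0.15i + 0.05j - 0.05k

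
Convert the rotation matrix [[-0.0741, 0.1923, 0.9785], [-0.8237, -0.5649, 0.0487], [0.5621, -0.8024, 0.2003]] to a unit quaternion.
-0.3746 + 0.568i - 0.2779j + 0.6781k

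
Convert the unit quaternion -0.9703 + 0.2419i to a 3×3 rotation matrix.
[[1, 0, 0], [0, 0.883, 0.4694], [0, -0.4694, 0.883]]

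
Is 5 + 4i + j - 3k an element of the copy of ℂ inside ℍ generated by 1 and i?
No. The quaternion 5 + 4i + j - 3k has j-coefficient y = 1 and k-coefficient z = -3, not both zero, so it does not lie in the complex subalgebra spanned by 1 and i.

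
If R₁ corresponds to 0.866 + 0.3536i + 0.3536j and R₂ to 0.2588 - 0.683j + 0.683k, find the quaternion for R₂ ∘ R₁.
0.4656 - 0.15i - 0.2585j + 0.833k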